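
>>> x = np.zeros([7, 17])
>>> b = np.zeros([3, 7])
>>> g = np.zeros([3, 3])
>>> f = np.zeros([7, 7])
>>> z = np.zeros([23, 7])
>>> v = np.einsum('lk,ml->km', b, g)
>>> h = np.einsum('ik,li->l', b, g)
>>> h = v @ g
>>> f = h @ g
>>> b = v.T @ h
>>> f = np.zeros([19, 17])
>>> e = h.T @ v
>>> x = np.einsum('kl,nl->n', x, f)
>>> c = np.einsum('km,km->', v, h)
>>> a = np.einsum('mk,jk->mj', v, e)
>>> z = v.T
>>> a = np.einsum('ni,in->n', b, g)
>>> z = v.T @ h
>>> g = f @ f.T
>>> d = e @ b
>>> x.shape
(19,)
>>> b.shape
(3, 3)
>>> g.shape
(19, 19)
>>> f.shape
(19, 17)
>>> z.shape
(3, 3)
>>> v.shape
(7, 3)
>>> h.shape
(7, 3)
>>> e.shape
(3, 3)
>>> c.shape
()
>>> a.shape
(3,)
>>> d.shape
(3, 3)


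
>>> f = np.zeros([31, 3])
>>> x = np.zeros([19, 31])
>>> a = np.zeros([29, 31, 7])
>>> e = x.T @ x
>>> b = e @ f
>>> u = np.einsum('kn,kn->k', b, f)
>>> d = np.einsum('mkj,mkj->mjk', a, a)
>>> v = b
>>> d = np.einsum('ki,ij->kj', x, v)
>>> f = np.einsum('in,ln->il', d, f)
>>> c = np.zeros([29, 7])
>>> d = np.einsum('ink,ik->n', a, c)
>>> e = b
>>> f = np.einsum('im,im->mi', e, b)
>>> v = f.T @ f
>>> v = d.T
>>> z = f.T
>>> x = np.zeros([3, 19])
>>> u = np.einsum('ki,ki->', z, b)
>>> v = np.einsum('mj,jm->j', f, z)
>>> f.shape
(3, 31)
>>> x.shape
(3, 19)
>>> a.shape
(29, 31, 7)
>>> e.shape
(31, 3)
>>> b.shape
(31, 3)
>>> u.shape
()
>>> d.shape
(31,)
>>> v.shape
(31,)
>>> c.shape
(29, 7)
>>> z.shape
(31, 3)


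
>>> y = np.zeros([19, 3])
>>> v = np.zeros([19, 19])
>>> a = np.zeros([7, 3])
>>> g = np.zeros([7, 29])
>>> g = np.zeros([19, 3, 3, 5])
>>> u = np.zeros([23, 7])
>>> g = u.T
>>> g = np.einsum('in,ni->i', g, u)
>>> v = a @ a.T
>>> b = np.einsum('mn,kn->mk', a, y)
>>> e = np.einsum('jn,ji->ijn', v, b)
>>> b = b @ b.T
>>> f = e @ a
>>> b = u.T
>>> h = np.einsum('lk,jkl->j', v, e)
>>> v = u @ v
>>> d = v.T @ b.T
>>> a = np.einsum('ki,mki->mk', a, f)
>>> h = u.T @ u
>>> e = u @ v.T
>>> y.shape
(19, 3)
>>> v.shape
(23, 7)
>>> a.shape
(19, 7)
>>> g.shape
(7,)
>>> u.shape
(23, 7)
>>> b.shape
(7, 23)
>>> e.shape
(23, 23)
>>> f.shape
(19, 7, 3)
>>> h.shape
(7, 7)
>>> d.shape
(7, 7)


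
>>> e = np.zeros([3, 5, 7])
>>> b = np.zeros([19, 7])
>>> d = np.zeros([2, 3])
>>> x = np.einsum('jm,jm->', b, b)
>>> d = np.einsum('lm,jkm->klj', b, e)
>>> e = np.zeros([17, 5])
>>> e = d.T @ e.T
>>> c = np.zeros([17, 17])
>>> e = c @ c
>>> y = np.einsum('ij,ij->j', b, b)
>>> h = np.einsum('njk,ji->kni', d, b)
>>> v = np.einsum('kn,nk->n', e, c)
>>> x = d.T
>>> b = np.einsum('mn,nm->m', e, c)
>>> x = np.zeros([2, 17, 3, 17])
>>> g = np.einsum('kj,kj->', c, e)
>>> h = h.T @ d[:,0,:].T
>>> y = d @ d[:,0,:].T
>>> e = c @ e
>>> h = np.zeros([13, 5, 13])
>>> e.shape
(17, 17)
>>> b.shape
(17,)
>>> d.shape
(5, 19, 3)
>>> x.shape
(2, 17, 3, 17)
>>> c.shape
(17, 17)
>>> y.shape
(5, 19, 5)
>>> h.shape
(13, 5, 13)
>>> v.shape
(17,)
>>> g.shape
()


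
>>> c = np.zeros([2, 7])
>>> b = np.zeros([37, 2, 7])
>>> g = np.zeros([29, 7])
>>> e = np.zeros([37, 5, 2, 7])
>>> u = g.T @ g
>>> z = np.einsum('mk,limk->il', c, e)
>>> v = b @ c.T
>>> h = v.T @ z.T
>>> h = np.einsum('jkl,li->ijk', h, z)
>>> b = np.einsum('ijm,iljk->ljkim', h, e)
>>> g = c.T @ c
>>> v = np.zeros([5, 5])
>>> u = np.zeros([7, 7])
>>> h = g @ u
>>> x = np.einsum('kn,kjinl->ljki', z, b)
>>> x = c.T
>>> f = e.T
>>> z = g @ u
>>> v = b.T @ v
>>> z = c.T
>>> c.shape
(2, 7)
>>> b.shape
(5, 2, 7, 37, 2)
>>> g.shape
(7, 7)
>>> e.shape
(37, 5, 2, 7)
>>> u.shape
(7, 7)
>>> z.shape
(7, 2)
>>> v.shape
(2, 37, 7, 2, 5)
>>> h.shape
(7, 7)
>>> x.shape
(7, 2)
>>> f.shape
(7, 2, 5, 37)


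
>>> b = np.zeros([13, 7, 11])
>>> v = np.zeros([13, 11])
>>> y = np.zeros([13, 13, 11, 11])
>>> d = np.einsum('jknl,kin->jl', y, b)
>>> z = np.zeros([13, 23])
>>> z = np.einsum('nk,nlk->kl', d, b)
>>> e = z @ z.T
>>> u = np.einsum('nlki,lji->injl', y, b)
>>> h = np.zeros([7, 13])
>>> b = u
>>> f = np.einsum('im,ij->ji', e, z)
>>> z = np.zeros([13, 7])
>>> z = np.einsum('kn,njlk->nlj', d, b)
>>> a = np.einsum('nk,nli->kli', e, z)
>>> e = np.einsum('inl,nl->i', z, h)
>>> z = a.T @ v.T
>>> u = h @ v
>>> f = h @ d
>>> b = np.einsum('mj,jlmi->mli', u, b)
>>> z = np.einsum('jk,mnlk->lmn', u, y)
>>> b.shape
(7, 13, 13)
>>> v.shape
(13, 11)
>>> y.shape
(13, 13, 11, 11)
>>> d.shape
(13, 11)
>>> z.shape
(11, 13, 13)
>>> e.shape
(11,)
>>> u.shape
(7, 11)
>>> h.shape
(7, 13)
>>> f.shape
(7, 11)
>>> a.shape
(11, 7, 13)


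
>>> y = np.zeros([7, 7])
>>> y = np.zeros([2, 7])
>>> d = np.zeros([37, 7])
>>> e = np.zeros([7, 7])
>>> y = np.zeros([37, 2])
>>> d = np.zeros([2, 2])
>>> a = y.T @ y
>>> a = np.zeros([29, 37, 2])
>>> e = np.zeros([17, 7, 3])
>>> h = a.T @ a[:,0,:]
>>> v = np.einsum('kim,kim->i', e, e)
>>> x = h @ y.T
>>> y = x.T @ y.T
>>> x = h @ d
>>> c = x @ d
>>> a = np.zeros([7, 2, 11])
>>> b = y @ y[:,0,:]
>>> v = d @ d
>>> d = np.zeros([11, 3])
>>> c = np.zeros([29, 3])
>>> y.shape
(37, 37, 37)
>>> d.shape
(11, 3)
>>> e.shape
(17, 7, 3)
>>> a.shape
(7, 2, 11)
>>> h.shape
(2, 37, 2)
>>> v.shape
(2, 2)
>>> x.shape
(2, 37, 2)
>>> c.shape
(29, 3)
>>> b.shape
(37, 37, 37)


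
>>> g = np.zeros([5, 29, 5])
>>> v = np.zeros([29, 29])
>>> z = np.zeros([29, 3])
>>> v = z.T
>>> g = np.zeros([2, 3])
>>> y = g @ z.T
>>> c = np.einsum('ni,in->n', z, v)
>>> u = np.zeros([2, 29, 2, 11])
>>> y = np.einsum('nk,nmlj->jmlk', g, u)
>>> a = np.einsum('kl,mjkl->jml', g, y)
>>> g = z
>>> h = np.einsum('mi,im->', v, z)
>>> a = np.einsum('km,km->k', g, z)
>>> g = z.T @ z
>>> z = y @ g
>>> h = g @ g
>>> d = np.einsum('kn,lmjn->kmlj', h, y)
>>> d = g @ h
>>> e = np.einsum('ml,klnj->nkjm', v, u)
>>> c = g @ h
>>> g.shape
(3, 3)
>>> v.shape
(3, 29)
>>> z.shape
(11, 29, 2, 3)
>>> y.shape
(11, 29, 2, 3)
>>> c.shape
(3, 3)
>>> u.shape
(2, 29, 2, 11)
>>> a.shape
(29,)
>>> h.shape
(3, 3)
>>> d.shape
(3, 3)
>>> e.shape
(2, 2, 11, 3)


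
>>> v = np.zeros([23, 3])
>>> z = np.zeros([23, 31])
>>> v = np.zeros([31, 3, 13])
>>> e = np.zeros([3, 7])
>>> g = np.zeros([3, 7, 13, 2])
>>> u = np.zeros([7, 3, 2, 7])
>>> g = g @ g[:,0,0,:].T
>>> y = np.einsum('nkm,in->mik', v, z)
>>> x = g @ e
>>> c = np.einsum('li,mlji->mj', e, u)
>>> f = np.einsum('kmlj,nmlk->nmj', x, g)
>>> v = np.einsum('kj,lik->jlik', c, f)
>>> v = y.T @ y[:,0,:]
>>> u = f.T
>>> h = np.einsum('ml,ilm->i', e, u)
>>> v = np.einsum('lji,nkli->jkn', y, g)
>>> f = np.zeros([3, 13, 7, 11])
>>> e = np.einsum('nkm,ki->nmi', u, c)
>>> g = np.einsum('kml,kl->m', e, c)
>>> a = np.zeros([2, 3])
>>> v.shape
(23, 7, 3)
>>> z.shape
(23, 31)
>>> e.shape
(7, 3, 2)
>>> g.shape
(3,)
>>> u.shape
(7, 7, 3)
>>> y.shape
(13, 23, 3)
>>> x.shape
(3, 7, 13, 7)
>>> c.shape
(7, 2)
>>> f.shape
(3, 13, 7, 11)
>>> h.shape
(7,)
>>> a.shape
(2, 3)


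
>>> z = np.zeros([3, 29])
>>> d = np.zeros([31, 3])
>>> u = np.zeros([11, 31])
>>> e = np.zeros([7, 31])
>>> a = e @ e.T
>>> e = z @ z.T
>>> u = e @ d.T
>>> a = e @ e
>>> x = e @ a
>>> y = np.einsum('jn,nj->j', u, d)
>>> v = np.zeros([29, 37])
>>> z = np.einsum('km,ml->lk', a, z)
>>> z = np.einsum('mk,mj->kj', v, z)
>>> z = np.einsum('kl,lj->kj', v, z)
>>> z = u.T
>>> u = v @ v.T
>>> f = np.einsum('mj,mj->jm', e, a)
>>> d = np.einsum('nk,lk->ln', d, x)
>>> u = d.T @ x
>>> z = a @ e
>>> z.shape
(3, 3)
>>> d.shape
(3, 31)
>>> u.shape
(31, 3)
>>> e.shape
(3, 3)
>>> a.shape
(3, 3)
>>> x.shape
(3, 3)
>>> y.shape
(3,)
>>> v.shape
(29, 37)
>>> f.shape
(3, 3)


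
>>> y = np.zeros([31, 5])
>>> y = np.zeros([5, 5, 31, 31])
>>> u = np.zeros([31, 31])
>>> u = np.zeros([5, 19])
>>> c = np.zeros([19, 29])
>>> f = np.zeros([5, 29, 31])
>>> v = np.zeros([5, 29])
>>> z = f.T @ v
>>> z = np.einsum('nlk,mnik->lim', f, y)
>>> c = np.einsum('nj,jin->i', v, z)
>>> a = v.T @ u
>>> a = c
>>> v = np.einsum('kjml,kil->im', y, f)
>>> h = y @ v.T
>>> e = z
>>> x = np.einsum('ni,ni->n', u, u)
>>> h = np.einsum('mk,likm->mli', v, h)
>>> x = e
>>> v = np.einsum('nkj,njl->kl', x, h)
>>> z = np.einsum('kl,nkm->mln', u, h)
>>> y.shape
(5, 5, 31, 31)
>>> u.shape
(5, 19)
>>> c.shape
(31,)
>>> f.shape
(5, 29, 31)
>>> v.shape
(31, 5)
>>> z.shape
(5, 19, 29)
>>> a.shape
(31,)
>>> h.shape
(29, 5, 5)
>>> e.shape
(29, 31, 5)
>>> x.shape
(29, 31, 5)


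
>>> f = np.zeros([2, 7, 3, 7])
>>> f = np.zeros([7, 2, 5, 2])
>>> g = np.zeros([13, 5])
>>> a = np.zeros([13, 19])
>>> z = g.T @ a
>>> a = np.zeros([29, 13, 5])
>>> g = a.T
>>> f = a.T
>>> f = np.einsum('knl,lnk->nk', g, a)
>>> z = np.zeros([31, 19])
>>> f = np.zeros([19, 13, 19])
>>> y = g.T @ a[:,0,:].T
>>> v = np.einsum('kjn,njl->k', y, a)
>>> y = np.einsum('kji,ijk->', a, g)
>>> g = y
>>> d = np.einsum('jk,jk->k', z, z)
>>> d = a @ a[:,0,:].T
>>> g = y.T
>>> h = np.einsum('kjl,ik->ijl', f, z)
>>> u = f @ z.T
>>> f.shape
(19, 13, 19)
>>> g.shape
()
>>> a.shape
(29, 13, 5)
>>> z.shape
(31, 19)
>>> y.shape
()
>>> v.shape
(29,)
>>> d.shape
(29, 13, 29)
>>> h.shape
(31, 13, 19)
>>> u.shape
(19, 13, 31)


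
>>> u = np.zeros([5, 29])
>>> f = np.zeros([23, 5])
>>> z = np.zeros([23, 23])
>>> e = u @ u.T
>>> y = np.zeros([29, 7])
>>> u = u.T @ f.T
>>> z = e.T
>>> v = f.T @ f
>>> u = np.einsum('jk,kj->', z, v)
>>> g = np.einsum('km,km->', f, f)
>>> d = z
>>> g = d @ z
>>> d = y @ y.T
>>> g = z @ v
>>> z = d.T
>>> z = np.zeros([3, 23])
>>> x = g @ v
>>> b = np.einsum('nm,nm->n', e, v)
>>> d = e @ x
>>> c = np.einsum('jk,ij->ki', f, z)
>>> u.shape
()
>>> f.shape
(23, 5)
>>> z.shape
(3, 23)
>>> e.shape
(5, 5)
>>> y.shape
(29, 7)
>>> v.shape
(5, 5)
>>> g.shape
(5, 5)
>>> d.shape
(5, 5)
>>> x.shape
(5, 5)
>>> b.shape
(5,)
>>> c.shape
(5, 3)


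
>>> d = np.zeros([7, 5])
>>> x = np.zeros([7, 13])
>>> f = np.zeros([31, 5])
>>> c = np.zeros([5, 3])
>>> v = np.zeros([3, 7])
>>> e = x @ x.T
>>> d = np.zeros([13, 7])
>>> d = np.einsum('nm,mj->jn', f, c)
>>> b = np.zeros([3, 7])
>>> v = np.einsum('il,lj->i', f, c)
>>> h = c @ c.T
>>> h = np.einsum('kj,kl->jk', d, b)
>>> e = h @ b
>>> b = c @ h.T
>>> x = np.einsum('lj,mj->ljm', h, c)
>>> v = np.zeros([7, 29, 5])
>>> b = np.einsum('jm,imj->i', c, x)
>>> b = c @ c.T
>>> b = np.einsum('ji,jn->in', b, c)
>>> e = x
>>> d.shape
(3, 31)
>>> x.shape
(31, 3, 5)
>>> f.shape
(31, 5)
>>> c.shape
(5, 3)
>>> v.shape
(7, 29, 5)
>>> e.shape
(31, 3, 5)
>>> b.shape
(5, 3)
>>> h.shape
(31, 3)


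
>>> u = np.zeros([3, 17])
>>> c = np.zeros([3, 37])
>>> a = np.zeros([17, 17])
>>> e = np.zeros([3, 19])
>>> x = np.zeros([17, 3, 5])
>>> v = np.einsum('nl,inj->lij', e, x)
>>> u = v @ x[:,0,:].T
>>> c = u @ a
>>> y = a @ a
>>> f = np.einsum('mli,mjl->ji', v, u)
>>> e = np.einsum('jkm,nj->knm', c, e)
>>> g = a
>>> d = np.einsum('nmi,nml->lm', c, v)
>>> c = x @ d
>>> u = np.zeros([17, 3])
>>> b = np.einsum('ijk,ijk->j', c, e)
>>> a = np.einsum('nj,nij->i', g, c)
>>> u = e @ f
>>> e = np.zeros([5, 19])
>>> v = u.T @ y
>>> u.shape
(17, 3, 5)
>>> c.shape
(17, 3, 17)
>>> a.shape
(3,)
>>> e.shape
(5, 19)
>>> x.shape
(17, 3, 5)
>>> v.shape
(5, 3, 17)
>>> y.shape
(17, 17)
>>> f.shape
(17, 5)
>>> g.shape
(17, 17)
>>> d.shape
(5, 17)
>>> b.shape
(3,)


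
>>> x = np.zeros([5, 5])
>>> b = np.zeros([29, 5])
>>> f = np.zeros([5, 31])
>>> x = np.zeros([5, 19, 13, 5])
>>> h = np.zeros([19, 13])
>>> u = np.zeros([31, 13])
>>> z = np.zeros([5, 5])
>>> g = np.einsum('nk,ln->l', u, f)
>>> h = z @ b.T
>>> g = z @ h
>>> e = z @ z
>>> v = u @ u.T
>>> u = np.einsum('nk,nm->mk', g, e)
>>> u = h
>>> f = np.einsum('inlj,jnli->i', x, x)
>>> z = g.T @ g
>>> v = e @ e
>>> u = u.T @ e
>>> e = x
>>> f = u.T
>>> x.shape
(5, 19, 13, 5)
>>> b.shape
(29, 5)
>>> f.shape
(5, 29)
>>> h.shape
(5, 29)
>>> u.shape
(29, 5)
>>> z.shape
(29, 29)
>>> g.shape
(5, 29)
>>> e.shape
(5, 19, 13, 5)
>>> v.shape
(5, 5)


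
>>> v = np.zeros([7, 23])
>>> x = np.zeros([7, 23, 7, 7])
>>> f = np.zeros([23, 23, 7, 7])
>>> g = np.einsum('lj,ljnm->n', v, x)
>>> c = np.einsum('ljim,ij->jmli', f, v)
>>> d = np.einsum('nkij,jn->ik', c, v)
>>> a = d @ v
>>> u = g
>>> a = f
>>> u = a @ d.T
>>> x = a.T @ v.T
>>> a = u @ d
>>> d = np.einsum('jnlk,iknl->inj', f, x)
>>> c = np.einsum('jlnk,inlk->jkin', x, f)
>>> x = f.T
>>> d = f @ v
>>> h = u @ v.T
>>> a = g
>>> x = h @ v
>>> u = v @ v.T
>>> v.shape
(7, 23)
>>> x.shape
(23, 23, 7, 23)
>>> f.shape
(23, 23, 7, 7)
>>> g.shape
(7,)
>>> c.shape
(7, 7, 23, 23)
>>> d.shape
(23, 23, 7, 23)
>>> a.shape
(7,)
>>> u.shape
(7, 7)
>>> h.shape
(23, 23, 7, 7)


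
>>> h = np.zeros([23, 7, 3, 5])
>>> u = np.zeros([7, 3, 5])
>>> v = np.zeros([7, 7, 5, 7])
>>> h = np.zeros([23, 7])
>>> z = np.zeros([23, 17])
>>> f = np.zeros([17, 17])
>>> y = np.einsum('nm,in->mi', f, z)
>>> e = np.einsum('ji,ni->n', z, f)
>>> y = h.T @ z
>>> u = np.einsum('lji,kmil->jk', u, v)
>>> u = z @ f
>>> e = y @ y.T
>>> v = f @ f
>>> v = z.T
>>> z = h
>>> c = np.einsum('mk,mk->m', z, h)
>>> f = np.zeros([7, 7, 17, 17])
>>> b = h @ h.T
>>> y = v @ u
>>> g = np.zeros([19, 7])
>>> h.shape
(23, 7)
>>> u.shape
(23, 17)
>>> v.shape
(17, 23)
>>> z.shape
(23, 7)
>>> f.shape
(7, 7, 17, 17)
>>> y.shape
(17, 17)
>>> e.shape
(7, 7)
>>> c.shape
(23,)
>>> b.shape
(23, 23)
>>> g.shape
(19, 7)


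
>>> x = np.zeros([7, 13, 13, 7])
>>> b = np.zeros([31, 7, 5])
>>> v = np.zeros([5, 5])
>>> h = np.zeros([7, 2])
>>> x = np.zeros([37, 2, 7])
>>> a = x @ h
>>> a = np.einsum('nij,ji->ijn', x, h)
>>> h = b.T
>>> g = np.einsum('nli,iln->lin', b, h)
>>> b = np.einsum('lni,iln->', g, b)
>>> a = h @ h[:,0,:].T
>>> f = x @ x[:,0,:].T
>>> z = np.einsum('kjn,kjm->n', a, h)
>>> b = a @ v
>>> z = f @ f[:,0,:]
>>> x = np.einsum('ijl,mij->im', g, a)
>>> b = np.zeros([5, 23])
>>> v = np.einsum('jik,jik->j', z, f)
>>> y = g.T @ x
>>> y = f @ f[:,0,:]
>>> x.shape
(7, 5)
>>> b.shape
(5, 23)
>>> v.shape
(37,)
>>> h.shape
(5, 7, 31)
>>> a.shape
(5, 7, 5)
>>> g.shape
(7, 5, 31)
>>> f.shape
(37, 2, 37)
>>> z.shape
(37, 2, 37)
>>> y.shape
(37, 2, 37)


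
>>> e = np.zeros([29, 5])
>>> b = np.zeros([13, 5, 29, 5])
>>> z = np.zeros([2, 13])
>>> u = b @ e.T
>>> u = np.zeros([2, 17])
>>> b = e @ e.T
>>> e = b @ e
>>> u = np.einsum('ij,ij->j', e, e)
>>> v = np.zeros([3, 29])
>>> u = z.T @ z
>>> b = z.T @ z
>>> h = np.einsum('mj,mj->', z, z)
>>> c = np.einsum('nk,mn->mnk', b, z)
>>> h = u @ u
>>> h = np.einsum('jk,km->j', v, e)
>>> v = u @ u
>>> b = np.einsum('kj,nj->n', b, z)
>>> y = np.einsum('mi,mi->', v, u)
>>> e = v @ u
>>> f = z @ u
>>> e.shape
(13, 13)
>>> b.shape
(2,)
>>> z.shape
(2, 13)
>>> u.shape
(13, 13)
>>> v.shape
(13, 13)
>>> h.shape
(3,)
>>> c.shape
(2, 13, 13)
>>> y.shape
()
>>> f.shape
(2, 13)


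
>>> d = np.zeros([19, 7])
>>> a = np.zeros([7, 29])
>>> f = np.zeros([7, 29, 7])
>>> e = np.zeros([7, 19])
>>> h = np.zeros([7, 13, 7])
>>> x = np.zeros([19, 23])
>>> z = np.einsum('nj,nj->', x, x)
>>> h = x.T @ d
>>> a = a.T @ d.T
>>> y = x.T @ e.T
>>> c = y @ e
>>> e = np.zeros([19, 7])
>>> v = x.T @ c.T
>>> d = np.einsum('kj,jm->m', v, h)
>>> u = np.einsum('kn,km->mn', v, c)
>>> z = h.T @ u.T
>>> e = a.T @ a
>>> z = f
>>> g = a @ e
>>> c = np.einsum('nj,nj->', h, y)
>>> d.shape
(7,)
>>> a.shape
(29, 19)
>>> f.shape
(7, 29, 7)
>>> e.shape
(19, 19)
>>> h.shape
(23, 7)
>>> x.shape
(19, 23)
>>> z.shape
(7, 29, 7)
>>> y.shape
(23, 7)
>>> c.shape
()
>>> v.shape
(23, 23)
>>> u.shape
(19, 23)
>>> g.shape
(29, 19)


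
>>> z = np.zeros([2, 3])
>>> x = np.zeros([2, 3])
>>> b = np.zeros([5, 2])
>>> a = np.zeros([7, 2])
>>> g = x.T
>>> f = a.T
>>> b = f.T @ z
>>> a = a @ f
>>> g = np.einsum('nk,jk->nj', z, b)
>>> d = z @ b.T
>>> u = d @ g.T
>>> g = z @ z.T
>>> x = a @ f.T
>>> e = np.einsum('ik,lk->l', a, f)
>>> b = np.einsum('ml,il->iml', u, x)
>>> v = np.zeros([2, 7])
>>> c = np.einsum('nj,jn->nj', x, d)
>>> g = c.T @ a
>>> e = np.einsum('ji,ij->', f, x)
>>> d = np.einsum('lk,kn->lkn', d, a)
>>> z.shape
(2, 3)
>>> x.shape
(7, 2)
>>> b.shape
(7, 2, 2)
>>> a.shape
(7, 7)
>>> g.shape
(2, 7)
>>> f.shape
(2, 7)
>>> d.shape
(2, 7, 7)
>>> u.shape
(2, 2)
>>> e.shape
()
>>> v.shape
(2, 7)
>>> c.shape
(7, 2)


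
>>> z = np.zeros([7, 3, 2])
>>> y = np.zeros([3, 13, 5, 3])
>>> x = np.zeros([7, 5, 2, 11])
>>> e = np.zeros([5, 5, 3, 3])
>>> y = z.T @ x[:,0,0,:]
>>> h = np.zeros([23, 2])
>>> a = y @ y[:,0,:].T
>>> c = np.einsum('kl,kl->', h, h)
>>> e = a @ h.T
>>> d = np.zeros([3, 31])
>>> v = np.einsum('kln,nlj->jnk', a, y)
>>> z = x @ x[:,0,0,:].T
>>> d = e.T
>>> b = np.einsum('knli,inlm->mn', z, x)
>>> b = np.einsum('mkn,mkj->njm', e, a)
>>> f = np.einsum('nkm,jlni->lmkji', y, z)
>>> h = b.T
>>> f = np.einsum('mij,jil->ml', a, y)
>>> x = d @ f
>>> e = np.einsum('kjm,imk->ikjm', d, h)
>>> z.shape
(7, 5, 2, 7)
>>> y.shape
(2, 3, 11)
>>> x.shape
(23, 3, 11)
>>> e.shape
(2, 23, 3, 2)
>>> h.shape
(2, 2, 23)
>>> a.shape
(2, 3, 2)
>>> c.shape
()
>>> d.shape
(23, 3, 2)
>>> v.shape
(11, 2, 2)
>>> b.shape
(23, 2, 2)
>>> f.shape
(2, 11)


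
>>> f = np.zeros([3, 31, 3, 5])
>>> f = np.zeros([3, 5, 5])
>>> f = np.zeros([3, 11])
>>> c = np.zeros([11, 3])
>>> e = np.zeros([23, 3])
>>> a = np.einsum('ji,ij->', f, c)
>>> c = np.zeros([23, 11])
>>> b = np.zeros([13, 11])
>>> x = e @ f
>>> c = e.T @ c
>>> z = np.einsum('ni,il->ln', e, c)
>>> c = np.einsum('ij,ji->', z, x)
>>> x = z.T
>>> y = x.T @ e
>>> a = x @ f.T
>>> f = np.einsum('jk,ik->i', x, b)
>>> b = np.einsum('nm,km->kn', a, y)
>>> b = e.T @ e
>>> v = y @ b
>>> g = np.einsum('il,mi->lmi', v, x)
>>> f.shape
(13,)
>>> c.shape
()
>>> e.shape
(23, 3)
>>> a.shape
(23, 3)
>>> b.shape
(3, 3)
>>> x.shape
(23, 11)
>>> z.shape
(11, 23)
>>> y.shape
(11, 3)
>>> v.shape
(11, 3)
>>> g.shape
(3, 23, 11)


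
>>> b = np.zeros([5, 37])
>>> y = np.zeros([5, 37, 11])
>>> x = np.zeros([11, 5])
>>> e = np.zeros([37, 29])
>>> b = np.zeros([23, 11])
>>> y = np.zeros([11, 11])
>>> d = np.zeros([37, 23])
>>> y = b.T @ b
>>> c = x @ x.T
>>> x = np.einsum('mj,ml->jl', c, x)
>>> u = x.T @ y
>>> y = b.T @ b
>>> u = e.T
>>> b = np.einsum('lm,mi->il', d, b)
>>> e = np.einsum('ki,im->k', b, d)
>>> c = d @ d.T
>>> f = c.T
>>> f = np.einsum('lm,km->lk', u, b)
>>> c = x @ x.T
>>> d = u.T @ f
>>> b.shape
(11, 37)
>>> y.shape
(11, 11)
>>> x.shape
(11, 5)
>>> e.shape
(11,)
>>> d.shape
(37, 11)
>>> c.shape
(11, 11)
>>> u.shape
(29, 37)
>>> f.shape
(29, 11)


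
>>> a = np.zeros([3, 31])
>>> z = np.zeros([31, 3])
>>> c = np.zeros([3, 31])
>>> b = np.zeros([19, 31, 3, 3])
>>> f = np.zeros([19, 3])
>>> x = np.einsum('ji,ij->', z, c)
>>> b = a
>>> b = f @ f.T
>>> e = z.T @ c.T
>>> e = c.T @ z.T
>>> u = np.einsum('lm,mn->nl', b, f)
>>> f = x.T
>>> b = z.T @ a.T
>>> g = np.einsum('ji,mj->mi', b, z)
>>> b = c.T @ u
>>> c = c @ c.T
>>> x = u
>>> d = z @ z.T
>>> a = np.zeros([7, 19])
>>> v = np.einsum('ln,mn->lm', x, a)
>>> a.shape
(7, 19)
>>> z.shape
(31, 3)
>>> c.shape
(3, 3)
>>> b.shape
(31, 19)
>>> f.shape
()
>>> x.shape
(3, 19)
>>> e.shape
(31, 31)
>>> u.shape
(3, 19)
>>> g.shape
(31, 3)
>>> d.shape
(31, 31)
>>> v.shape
(3, 7)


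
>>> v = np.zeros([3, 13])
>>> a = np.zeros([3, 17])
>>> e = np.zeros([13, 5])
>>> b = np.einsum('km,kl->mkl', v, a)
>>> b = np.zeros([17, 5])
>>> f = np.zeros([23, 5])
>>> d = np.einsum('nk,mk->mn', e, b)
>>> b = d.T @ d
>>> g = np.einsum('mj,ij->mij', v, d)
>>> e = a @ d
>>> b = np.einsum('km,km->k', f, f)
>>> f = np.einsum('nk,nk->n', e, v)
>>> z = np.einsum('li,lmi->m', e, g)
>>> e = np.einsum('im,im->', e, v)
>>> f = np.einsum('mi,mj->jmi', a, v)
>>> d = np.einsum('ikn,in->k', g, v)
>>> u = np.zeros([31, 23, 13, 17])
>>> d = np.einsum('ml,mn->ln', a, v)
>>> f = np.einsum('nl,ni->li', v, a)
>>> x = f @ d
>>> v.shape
(3, 13)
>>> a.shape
(3, 17)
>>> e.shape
()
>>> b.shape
(23,)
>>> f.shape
(13, 17)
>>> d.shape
(17, 13)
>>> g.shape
(3, 17, 13)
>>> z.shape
(17,)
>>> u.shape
(31, 23, 13, 17)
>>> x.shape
(13, 13)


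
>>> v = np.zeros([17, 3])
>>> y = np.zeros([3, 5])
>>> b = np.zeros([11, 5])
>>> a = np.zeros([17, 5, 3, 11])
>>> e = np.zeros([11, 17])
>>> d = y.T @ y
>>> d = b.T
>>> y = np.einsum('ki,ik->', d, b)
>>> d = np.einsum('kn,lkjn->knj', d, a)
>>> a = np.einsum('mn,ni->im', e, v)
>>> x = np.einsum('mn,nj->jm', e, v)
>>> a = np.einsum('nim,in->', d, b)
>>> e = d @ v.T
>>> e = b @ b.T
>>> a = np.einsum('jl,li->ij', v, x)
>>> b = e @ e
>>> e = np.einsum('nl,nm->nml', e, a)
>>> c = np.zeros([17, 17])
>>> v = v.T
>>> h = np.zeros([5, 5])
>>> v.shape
(3, 17)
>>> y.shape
()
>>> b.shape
(11, 11)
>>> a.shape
(11, 17)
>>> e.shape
(11, 17, 11)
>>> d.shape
(5, 11, 3)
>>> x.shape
(3, 11)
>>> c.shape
(17, 17)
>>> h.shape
(5, 5)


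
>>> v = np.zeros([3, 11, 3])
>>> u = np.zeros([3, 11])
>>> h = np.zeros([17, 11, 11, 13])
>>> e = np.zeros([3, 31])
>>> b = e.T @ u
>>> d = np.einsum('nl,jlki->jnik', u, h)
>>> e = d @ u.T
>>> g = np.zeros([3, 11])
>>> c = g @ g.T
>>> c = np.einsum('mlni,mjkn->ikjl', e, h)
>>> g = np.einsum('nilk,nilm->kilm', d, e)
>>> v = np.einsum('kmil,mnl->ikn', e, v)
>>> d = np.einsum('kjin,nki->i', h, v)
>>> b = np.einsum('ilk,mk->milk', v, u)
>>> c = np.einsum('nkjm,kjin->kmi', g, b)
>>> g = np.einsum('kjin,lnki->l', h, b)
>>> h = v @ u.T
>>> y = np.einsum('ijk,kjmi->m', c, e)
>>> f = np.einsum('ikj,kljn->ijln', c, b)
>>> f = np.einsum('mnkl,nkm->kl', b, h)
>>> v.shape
(13, 17, 11)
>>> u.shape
(3, 11)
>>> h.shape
(13, 17, 3)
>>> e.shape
(17, 3, 13, 3)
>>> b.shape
(3, 13, 17, 11)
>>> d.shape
(11,)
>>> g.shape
(3,)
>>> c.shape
(3, 3, 17)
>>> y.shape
(13,)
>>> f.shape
(17, 11)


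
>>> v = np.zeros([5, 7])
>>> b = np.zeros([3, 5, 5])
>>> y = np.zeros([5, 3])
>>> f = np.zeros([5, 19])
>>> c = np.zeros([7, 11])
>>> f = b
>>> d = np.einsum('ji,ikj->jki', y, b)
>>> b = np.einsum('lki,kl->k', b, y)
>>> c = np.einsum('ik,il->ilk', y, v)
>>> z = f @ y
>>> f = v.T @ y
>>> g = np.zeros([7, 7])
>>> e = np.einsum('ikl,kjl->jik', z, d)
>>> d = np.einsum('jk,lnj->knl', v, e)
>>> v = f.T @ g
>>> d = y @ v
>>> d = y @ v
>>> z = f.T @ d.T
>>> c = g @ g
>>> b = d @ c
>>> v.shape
(3, 7)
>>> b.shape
(5, 7)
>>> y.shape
(5, 3)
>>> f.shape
(7, 3)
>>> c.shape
(7, 7)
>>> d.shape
(5, 7)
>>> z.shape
(3, 5)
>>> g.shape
(7, 7)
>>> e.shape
(5, 3, 5)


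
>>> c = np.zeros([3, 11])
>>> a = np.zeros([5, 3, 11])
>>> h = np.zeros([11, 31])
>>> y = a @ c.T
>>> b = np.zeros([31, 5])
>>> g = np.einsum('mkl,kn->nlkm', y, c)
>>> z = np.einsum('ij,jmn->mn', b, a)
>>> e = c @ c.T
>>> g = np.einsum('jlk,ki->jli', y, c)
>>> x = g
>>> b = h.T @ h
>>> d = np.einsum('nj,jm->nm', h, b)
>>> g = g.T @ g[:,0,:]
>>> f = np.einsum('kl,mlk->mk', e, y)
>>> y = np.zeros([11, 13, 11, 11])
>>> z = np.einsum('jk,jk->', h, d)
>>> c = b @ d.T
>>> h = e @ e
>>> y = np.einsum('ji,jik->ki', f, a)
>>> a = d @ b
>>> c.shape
(31, 11)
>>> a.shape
(11, 31)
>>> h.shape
(3, 3)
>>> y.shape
(11, 3)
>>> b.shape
(31, 31)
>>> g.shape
(11, 3, 11)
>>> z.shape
()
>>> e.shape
(3, 3)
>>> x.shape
(5, 3, 11)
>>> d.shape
(11, 31)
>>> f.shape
(5, 3)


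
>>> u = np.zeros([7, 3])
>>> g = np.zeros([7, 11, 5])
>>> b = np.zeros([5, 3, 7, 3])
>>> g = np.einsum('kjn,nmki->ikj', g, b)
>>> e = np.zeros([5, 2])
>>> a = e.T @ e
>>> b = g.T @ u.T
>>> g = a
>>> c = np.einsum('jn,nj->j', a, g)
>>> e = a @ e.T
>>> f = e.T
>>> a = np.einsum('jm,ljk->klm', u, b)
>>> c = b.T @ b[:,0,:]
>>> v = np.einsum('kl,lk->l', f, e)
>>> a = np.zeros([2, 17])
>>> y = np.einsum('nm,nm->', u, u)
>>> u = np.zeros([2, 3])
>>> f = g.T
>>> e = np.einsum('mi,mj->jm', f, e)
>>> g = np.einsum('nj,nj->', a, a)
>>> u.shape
(2, 3)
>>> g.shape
()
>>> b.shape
(11, 7, 7)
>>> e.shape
(5, 2)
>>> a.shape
(2, 17)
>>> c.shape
(7, 7, 7)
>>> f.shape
(2, 2)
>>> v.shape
(2,)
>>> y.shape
()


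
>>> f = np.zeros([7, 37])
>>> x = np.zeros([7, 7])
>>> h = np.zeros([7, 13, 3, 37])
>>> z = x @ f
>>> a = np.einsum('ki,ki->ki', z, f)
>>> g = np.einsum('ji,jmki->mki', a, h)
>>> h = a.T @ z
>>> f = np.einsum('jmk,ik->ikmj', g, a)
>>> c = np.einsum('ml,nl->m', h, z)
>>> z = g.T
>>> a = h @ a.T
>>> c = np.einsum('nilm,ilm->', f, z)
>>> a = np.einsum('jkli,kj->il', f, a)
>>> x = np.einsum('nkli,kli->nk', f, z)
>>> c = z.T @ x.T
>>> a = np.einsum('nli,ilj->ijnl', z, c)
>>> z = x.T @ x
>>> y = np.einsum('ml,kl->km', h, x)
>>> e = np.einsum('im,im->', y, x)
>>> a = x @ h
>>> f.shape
(7, 37, 3, 13)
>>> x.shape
(7, 37)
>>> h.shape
(37, 37)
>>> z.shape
(37, 37)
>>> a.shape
(7, 37)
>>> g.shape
(13, 3, 37)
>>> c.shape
(13, 3, 7)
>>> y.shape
(7, 37)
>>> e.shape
()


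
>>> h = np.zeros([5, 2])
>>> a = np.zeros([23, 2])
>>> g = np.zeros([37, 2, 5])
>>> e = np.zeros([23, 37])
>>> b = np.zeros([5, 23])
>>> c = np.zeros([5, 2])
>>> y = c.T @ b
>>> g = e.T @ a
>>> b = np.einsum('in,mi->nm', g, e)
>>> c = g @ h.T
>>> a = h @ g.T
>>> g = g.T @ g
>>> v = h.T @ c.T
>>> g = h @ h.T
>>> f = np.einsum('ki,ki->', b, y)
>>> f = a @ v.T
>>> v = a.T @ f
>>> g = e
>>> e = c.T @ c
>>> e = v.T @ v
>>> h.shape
(5, 2)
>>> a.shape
(5, 37)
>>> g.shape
(23, 37)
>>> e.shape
(2, 2)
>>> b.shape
(2, 23)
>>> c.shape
(37, 5)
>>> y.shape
(2, 23)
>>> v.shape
(37, 2)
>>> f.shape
(5, 2)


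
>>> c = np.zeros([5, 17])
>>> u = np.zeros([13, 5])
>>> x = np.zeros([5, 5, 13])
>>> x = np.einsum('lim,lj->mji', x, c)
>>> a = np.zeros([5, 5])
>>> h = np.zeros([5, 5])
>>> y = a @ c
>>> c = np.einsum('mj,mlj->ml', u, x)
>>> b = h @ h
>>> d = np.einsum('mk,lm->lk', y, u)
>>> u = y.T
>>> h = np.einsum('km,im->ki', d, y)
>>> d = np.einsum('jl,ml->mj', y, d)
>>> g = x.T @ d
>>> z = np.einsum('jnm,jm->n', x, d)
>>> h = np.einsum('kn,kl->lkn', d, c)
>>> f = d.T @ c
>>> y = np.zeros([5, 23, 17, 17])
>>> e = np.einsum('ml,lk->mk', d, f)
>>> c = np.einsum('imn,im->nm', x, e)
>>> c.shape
(5, 17)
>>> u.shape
(17, 5)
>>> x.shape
(13, 17, 5)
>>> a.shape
(5, 5)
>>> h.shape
(17, 13, 5)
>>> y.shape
(5, 23, 17, 17)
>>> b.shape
(5, 5)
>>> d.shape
(13, 5)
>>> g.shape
(5, 17, 5)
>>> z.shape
(17,)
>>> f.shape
(5, 17)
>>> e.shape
(13, 17)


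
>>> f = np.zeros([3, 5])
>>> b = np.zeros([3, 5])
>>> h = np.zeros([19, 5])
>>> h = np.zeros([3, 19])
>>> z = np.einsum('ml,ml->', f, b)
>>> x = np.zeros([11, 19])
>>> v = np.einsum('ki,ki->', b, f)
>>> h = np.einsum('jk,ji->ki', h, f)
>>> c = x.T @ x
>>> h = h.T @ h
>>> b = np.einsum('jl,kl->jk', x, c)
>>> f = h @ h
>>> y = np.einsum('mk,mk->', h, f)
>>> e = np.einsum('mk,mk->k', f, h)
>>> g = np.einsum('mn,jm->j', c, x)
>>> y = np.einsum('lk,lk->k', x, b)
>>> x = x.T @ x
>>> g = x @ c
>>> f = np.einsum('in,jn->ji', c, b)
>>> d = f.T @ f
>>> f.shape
(11, 19)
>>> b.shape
(11, 19)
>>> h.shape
(5, 5)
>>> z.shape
()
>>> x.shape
(19, 19)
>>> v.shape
()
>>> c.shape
(19, 19)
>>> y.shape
(19,)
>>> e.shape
(5,)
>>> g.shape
(19, 19)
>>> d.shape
(19, 19)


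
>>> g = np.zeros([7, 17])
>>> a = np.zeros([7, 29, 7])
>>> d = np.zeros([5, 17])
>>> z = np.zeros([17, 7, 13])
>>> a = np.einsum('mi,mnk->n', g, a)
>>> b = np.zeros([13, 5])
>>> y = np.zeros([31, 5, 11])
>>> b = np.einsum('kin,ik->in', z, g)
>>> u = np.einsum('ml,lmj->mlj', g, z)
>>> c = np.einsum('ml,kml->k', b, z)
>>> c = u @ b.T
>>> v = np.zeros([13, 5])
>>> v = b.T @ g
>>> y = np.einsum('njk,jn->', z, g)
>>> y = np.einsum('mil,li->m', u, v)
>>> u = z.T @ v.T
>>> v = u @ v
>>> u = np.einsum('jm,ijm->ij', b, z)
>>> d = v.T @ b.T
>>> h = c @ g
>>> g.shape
(7, 17)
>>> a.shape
(29,)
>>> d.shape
(17, 7, 7)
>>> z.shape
(17, 7, 13)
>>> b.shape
(7, 13)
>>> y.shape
(7,)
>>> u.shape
(17, 7)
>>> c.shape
(7, 17, 7)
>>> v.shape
(13, 7, 17)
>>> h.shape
(7, 17, 17)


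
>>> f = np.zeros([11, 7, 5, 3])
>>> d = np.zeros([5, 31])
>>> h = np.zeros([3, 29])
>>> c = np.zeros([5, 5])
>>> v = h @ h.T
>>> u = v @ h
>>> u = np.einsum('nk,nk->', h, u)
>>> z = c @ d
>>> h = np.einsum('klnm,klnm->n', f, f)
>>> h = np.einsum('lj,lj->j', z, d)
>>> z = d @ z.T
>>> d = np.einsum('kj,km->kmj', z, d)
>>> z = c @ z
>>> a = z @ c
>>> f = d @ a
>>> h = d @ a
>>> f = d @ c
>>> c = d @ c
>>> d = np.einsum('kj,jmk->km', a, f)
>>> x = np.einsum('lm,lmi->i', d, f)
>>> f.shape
(5, 31, 5)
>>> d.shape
(5, 31)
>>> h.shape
(5, 31, 5)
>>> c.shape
(5, 31, 5)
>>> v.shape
(3, 3)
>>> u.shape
()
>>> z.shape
(5, 5)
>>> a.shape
(5, 5)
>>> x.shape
(5,)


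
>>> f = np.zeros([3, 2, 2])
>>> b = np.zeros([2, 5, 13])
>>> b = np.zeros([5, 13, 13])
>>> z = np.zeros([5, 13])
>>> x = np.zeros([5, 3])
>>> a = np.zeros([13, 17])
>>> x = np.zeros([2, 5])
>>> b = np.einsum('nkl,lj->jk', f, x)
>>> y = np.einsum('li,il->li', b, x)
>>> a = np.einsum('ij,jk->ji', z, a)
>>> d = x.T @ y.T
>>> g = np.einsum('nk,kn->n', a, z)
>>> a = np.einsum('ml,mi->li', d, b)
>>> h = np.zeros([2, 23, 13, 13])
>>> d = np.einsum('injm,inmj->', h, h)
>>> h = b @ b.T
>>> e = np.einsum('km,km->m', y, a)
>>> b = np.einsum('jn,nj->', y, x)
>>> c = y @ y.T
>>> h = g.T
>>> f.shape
(3, 2, 2)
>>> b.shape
()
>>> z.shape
(5, 13)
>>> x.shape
(2, 5)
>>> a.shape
(5, 2)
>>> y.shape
(5, 2)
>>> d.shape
()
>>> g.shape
(13,)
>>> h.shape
(13,)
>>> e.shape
(2,)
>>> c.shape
(5, 5)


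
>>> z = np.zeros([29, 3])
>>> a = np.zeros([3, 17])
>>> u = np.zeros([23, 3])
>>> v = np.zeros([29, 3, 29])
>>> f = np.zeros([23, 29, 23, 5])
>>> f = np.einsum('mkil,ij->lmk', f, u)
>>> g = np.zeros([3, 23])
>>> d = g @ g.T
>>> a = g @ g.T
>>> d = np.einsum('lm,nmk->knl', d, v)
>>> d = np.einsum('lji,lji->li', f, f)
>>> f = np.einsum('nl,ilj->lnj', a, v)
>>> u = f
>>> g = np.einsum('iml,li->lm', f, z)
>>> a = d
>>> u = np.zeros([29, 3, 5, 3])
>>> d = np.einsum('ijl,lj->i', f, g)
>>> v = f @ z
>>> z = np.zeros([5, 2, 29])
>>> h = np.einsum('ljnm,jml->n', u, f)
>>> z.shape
(5, 2, 29)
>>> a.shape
(5, 29)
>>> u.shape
(29, 3, 5, 3)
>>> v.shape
(3, 3, 3)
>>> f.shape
(3, 3, 29)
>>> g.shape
(29, 3)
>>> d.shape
(3,)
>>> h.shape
(5,)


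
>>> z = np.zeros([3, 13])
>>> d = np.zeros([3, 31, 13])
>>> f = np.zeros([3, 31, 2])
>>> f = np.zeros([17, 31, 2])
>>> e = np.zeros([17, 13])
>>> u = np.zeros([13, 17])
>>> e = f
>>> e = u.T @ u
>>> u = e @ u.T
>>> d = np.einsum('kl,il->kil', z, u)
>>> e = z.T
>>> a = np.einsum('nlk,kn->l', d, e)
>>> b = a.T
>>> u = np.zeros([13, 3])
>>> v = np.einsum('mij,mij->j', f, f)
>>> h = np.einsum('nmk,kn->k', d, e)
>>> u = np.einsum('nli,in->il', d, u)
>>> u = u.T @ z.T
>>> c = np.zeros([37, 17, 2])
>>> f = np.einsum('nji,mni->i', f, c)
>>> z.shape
(3, 13)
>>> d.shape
(3, 17, 13)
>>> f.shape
(2,)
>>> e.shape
(13, 3)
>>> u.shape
(17, 3)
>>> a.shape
(17,)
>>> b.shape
(17,)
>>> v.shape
(2,)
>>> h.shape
(13,)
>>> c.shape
(37, 17, 2)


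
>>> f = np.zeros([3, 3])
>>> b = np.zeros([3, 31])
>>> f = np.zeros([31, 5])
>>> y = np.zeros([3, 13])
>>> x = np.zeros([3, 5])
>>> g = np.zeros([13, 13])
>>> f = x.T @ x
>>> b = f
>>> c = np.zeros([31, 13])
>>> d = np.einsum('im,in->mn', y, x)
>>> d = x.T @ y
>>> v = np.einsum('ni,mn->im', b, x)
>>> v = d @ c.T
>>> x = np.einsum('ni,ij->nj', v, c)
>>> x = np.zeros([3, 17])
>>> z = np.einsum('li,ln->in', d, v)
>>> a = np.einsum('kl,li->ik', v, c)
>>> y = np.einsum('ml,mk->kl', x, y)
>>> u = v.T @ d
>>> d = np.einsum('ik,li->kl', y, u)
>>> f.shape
(5, 5)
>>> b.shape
(5, 5)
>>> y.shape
(13, 17)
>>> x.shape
(3, 17)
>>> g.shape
(13, 13)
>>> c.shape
(31, 13)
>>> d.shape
(17, 31)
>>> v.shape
(5, 31)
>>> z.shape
(13, 31)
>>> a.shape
(13, 5)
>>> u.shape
(31, 13)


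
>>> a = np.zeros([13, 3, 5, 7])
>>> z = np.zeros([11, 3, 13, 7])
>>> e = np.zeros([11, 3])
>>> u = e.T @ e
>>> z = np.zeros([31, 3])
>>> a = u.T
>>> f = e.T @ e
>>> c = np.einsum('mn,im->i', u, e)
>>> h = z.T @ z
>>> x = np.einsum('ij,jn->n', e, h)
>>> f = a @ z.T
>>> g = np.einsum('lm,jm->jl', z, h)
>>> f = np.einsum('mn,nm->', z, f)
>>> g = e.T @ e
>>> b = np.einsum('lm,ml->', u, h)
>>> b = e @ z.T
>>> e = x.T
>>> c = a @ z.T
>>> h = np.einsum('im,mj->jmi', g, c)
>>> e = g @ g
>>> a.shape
(3, 3)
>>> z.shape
(31, 3)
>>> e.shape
(3, 3)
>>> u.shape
(3, 3)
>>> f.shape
()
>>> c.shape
(3, 31)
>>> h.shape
(31, 3, 3)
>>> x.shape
(3,)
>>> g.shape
(3, 3)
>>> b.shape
(11, 31)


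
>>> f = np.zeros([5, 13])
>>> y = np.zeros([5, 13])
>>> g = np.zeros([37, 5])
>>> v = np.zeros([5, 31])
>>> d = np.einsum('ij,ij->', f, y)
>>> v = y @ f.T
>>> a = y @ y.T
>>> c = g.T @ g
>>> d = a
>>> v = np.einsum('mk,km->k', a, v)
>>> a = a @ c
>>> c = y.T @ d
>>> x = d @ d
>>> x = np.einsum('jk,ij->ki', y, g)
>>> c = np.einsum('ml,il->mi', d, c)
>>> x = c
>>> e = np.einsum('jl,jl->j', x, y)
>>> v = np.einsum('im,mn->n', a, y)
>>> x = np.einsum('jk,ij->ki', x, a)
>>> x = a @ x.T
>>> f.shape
(5, 13)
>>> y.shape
(5, 13)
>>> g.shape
(37, 5)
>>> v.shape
(13,)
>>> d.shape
(5, 5)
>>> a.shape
(5, 5)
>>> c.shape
(5, 13)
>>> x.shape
(5, 13)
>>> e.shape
(5,)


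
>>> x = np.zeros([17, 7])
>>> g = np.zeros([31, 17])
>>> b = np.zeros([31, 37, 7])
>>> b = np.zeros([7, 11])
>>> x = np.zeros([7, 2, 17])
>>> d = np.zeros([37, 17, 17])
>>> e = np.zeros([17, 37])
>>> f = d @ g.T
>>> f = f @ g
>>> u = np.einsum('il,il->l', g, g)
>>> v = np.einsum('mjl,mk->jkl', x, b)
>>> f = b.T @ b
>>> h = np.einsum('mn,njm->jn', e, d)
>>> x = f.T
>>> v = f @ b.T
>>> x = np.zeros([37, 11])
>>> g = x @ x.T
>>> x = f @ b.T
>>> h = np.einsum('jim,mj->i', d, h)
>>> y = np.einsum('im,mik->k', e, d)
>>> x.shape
(11, 7)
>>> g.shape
(37, 37)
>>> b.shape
(7, 11)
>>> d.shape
(37, 17, 17)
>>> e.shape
(17, 37)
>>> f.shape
(11, 11)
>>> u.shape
(17,)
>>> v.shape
(11, 7)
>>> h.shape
(17,)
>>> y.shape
(17,)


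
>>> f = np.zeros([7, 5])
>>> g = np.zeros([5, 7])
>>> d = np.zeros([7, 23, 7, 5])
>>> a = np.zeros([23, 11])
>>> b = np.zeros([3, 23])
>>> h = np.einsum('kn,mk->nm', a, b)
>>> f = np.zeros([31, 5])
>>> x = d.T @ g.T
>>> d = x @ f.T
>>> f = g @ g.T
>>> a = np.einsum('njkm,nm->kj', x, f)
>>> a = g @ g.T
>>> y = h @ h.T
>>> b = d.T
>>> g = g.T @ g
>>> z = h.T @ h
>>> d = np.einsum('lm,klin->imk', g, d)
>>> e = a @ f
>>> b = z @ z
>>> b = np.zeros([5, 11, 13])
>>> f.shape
(5, 5)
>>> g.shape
(7, 7)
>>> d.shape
(23, 7, 5)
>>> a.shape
(5, 5)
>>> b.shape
(5, 11, 13)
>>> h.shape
(11, 3)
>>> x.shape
(5, 7, 23, 5)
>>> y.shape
(11, 11)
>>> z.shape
(3, 3)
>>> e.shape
(5, 5)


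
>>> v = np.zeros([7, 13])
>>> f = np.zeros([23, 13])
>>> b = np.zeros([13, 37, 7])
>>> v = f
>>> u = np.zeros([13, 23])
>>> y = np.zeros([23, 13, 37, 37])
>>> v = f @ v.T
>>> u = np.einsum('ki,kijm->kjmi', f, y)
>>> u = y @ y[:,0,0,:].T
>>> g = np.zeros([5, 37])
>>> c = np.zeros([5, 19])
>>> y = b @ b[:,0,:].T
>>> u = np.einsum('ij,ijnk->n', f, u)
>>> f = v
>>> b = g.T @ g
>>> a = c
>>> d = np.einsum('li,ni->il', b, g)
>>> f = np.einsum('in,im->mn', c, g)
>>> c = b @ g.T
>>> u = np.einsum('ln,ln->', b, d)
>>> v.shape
(23, 23)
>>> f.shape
(37, 19)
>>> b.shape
(37, 37)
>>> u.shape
()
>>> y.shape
(13, 37, 13)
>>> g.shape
(5, 37)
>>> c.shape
(37, 5)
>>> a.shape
(5, 19)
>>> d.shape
(37, 37)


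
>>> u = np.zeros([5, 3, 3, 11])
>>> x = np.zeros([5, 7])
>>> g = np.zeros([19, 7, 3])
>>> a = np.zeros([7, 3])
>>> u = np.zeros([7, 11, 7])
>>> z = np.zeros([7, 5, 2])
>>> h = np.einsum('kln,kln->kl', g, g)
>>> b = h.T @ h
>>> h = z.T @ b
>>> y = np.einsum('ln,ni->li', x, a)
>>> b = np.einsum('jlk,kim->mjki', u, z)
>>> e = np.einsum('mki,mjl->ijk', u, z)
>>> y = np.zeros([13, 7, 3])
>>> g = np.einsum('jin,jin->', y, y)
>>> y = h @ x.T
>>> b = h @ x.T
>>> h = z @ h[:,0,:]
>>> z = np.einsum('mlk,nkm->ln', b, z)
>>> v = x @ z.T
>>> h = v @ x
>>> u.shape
(7, 11, 7)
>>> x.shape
(5, 7)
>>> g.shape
()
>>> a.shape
(7, 3)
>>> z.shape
(5, 7)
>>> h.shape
(5, 7)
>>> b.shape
(2, 5, 5)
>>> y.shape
(2, 5, 5)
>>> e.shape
(7, 5, 11)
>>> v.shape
(5, 5)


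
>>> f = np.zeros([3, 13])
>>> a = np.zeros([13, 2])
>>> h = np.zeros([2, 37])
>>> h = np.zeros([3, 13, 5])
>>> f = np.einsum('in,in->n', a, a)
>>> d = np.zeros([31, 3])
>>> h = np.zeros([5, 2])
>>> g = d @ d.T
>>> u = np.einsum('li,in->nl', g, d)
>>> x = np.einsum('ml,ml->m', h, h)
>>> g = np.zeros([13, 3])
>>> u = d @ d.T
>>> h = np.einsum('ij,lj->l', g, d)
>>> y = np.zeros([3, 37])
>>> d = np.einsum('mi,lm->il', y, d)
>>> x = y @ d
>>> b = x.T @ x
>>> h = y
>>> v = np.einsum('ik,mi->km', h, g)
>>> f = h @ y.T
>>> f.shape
(3, 3)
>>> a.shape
(13, 2)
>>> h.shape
(3, 37)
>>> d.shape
(37, 31)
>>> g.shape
(13, 3)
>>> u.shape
(31, 31)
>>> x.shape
(3, 31)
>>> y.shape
(3, 37)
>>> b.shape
(31, 31)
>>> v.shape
(37, 13)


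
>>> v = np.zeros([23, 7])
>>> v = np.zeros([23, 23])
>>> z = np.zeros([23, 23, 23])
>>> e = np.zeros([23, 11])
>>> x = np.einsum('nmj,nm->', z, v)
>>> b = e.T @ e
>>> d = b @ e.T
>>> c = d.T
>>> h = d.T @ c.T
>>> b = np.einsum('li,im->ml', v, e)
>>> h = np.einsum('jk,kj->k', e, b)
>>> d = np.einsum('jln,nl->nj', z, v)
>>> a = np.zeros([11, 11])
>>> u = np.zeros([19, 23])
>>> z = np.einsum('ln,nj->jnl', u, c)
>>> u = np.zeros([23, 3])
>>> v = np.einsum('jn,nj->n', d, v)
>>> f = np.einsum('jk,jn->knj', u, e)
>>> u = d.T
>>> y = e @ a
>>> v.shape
(23,)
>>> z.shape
(11, 23, 19)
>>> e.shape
(23, 11)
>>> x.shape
()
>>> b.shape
(11, 23)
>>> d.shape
(23, 23)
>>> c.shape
(23, 11)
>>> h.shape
(11,)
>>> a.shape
(11, 11)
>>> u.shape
(23, 23)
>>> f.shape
(3, 11, 23)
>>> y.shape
(23, 11)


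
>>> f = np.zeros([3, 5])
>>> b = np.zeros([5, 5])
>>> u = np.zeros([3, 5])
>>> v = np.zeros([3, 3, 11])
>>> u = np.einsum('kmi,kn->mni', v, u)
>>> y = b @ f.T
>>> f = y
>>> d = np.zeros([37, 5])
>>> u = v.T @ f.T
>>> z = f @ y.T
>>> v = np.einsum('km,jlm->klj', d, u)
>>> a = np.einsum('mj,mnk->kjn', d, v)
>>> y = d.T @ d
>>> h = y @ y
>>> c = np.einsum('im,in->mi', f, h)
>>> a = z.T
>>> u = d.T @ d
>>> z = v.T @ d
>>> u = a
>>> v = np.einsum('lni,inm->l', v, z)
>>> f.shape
(5, 3)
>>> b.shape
(5, 5)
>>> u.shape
(5, 5)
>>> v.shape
(37,)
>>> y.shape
(5, 5)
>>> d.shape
(37, 5)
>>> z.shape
(11, 3, 5)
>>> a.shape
(5, 5)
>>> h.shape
(5, 5)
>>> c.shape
(3, 5)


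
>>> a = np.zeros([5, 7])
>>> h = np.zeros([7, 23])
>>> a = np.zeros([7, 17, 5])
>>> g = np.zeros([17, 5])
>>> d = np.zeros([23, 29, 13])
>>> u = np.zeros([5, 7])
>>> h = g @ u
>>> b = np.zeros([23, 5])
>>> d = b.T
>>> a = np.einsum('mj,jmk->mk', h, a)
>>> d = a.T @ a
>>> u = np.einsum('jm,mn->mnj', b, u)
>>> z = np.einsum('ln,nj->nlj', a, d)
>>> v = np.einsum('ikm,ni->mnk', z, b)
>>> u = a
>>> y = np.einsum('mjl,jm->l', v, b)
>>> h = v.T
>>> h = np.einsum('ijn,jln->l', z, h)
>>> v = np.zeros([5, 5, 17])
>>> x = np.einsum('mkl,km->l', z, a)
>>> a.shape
(17, 5)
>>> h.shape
(23,)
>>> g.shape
(17, 5)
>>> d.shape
(5, 5)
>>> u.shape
(17, 5)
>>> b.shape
(23, 5)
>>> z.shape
(5, 17, 5)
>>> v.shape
(5, 5, 17)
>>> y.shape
(17,)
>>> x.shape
(5,)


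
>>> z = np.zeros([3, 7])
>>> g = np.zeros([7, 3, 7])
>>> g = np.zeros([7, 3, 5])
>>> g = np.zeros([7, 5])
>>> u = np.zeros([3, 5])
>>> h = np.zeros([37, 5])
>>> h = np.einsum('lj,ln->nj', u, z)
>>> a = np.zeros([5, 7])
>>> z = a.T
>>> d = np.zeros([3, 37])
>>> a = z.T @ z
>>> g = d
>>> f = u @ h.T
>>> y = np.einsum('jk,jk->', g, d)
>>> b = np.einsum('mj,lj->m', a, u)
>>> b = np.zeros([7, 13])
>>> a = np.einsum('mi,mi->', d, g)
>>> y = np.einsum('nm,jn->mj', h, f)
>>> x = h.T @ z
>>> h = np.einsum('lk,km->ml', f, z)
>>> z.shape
(7, 5)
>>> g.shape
(3, 37)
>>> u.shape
(3, 5)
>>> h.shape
(5, 3)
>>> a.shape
()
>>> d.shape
(3, 37)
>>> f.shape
(3, 7)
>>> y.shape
(5, 3)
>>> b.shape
(7, 13)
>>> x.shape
(5, 5)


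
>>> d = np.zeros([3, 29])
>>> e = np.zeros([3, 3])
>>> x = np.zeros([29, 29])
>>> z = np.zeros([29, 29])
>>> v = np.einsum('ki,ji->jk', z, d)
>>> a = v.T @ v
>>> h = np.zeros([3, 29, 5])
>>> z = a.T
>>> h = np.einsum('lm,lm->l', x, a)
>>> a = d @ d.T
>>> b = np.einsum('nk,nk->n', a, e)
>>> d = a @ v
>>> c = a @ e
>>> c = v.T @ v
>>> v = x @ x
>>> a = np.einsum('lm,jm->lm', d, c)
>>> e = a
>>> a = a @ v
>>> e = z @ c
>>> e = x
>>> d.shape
(3, 29)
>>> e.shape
(29, 29)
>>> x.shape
(29, 29)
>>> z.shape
(29, 29)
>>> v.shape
(29, 29)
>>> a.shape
(3, 29)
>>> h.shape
(29,)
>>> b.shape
(3,)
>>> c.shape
(29, 29)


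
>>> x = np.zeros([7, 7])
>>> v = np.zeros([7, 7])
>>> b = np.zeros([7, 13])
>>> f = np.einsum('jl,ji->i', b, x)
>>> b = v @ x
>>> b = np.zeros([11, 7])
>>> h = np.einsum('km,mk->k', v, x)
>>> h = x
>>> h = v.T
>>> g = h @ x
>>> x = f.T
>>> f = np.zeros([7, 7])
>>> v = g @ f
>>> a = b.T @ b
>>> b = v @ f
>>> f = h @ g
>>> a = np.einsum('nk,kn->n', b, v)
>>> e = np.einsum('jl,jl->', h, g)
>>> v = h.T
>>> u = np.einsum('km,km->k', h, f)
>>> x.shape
(7,)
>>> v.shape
(7, 7)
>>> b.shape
(7, 7)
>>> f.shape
(7, 7)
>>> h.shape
(7, 7)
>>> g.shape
(7, 7)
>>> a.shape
(7,)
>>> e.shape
()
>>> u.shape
(7,)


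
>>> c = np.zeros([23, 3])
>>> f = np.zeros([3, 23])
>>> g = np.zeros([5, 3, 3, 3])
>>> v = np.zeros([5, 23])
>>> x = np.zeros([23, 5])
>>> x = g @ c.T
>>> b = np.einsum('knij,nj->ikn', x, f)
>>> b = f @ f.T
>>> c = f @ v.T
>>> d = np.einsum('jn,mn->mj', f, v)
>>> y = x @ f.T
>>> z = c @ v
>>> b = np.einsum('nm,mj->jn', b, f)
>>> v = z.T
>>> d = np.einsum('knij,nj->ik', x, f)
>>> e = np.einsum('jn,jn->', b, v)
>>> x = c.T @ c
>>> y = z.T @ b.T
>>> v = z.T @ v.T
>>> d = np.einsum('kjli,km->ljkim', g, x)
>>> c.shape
(3, 5)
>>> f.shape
(3, 23)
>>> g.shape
(5, 3, 3, 3)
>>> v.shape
(23, 23)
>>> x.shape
(5, 5)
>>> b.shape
(23, 3)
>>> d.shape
(3, 3, 5, 3, 5)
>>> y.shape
(23, 23)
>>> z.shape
(3, 23)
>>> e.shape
()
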